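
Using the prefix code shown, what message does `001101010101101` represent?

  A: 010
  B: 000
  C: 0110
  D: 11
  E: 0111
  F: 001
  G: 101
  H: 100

FGAGG

Read left to right; each codeword is recognised as soon as it completes (prefix code):
  001→F | 101→G | 010→A | 101→G | 101→G
Decoded message: FGAGG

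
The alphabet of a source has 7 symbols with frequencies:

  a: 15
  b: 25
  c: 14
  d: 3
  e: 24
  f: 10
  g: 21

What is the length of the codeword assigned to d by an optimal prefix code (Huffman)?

4

Build the tree from the bottom:
combine d(3), f(10) → 13
combine 13, c(14) → 27
combine a(15), g(21) → 36
combine e(24), b(25) → 49
combine 27, 36 → 63
combine 49, 63 → 112
d sits 4 levels below the root, so its codeword is 4 bits.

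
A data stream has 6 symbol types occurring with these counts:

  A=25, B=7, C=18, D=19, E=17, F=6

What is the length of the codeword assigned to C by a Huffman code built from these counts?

Repeatedly merge the two smallest:
F(6) + B(7) → 13
13 + E(17) → 30
C(18) + D(19) → 37
A(25) + 30 → 55
37 + 55 → 92
C sits 2 levels below the root, so its codeword is 2 bits.

2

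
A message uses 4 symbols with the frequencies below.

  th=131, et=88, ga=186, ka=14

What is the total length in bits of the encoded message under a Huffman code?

754

Greedily combine the two least-frequent nodes:
merge ka(14) and et(88): 102
merge 102 and th(131): 233
merge ga(186) and 233: 419
The encoded length is the sum of every internal node's weight: 102 + 233 + 419 = 754 bits.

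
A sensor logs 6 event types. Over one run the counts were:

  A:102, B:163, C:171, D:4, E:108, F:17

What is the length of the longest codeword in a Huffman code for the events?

4

Merge the two lowest-weight nodes at each step:
combine D(4), F(17) → 21
combine 21, A(102) → 123
combine E(108), 123 → 231
combine B(163), C(171) → 334
combine 231, 334 → 565
Maximum depth reached is 4.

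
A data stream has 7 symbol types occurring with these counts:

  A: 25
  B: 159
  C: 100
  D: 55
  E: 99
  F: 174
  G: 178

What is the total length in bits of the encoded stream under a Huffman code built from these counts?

Build the Huffman tree bottom-up:
A(25) + D(55) → 80
80 + E(99) → 179
C(100) + B(159) → 259
F(174) + G(178) → 352
179 + 259 → 438
352 + 438 → 790
Each symbol's bit-cost is frequency × depth; summing gives 2098 bits (equivalently 80 + 179 + 259 + 352 + 438 + 790).

2098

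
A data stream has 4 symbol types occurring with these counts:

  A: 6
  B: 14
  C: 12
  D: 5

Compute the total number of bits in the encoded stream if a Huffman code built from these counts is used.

71

Build the Huffman tree bottom-up:
merge D(5) and A(6): 11
merge 11 and C(12): 23
merge B(14) and 23: 37
Each symbol's bit-cost is frequency × depth; summing gives 71 bits (equivalently 11 + 23 + 37).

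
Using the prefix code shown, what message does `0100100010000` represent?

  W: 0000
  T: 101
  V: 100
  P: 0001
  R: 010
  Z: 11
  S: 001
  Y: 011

RRSW

Read left to right; each codeword is recognised as soon as it completes (prefix code):
  010→R | 010→R | 001→S | 0000→W
Decoded message: RRSW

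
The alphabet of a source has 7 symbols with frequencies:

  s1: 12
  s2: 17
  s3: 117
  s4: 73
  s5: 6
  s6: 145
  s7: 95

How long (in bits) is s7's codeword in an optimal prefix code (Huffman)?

Huffman merges, smallest pair first:
merge s5(6) and s1(12): 18
merge s2(17) and 18: 35
merge 35 and s4(73): 108
merge s7(95) and 108: 203
merge s3(117) and s6(145): 262
merge 203 and 262: 465
s7 sits 2 levels below the root, so its codeword is 2 bits.

2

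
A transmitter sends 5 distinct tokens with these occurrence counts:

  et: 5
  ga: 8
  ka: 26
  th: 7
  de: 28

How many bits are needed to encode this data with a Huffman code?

152

Merge the two smallest weights repeatedly:
et(5) + th(7) → 12
ga(8) + 12 → 20
20 + ka(26) → 46
de(28) + 46 → 74
Each symbol's bit-cost is frequency × depth; summing gives 152 bits (equivalently 12 + 20 + 46 + 74).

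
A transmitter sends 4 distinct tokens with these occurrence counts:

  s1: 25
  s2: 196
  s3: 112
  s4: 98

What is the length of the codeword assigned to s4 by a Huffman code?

3

Build the tree from the bottom:
combine s1(25), s4(98) → 123
combine s3(112), 123 → 235
combine s2(196), 235 → 431
s4 sits 3 levels below the root, so its codeword is 3 bits.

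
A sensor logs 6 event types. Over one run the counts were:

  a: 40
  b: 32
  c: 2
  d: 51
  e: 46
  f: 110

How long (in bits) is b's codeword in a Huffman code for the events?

4

Build the tree from the bottom:
merge c(2) and b(32): 34
merge 34 and a(40): 74
merge e(46) and d(51): 97
merge 74 and 97: 171
merge f(110) and 171: 281
b sits 4 levels below the root, so its codeword is 4 bits.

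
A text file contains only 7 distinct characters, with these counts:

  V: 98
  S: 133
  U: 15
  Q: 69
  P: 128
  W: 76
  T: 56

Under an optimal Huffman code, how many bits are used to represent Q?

3

Build the tree from the bottom:
combine U(15), T(56) → 71
combine Q(69), 71 → 140
combine W(76), V(98) → 174
combine P(128), S(133) → 261
combine 140, 174 → 314
combine 261, 314 → 575
The subtree containing Q is merged 3 times, so code length = 3.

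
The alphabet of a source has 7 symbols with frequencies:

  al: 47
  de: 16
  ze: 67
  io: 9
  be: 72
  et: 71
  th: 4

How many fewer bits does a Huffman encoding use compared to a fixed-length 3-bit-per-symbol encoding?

168

Fixed-length: 3 bits × 286 symbols = 858 bits.
Huffman merges:
merge th(4) and io(9): 13
merge 13 and de(16): 29
merge 29 and al(47): 76
merge ze(67) and et(71): 138
merge be(72) and 76: 148
merge 138 and 148: 286
Huffman total = 13 + 29 + 76 + 138 + 148 + 286 = 690 bits.
Saving = 858 − 690 = 168 bits.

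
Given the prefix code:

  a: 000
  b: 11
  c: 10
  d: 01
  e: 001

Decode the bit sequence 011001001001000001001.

Read left to right; each codeword is recognised as soon as it completes (prefix code):
  01→d | 10→c | 01→d | 001→e | 001→e | 000→a | 001→e | 001→e
Decoded message: dcdeeaee

dcdeeaee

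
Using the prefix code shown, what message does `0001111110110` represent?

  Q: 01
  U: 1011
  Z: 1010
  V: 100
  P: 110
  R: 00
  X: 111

Read left to right; each codeword is recognised as soon as it completes (prefix code):
  00→R | 01→Q | 111→X | 110→P | 110→P
Decoded message: RQXPP

RQXPP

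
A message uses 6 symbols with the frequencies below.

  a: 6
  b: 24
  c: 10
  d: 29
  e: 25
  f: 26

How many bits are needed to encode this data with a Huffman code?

Greedily combine the two least-frequent nodes:
merge a(6) and c(10): 16
merge 16 and b(24): 40
merge e(25) and f(26): 51
merge d(29) and 40: 69
merge 51 and 69: 120
Each symbol's bit-cost is frequency × depth; summing gives 296 bits (equivalently 16 + 40 + 51 + 69 + 120).

296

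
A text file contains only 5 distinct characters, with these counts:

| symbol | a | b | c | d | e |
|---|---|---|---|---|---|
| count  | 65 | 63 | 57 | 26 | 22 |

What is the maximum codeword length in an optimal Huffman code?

3

Merge the two lowest-weight nodes at each step:
merge e(22) and d(26): 48
merge 48 and c(57): 105
merge b(63) and a(65): 128
merge 105 and 128: 233
The first pair merged (e, d) ends up deepest, at depth 3.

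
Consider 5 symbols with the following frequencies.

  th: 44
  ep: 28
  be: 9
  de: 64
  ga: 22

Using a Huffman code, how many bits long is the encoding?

360

Greedily combine the two least-frequent nodes:
be(9) + ga(22) → 31
ep(28) + 31 → 59
th(44) + 59 → 103
de(64) + 103 → 167
Total encoded bits = sum of merged weights = 31 + 59 + 103 + 167 = 360.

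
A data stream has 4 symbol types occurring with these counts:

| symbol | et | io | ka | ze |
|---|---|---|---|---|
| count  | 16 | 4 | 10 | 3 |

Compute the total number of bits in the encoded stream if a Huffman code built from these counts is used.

Build the Huffman tree bottom-up:
merge ze(3) and io(4): 7
merge 7 and ka(10): 17
merge et(16) and 17: 33
Total encoded bits = sum of merged weights = 7 + 17 + 33 = 57.

57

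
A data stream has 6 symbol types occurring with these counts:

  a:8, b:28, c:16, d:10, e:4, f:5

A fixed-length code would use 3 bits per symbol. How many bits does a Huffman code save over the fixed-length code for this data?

Fixed-length: 3 bits × 71 symbols = 213 bits.
Huffman merges:
combine e(4), f(5) → 9
combine a(8), 9 → 17
combine d(10), c(16) → 26
combine 17, 26 → 43
combine b(28), 43 → 71
Huffman total = 9 + 17 + 26 + 43 + 71 = 166 bits.
Saving = 213 − 166 = 47 bits.

47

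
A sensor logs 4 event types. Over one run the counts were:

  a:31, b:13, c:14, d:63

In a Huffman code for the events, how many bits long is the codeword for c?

Huffman merges, smallest pair first:
b(13) + c(14) → 27
27 + a(31) → 58
58 + d(63) → 121
c's leaf is at depth 3, giving a 3-bit codeword.

3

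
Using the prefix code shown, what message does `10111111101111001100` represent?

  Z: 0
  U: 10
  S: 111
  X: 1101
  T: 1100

Read left to right; each codeword is recognised as soon as it completes (prefix code):
  10→U | 111→S | 111→S | 10→U | 111→S | 10→U | 0→Z | 1100→T
Decoded message: USSUSUZT

USSUSUZT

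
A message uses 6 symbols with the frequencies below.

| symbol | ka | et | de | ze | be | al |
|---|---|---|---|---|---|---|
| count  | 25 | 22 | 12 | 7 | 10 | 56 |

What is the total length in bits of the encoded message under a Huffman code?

Greedily combine the two least-frequent nodes:
merge ze(7) and be(10): 17
merge de(12) and 17: 29
merge et(22) and ka(25): 47
merge 29 and 47: 76
merge al(56) and 76: 132
Each symbol's bit-cost is frequency × depth; summing gives 301 bits (equivalently 17 + 29 + 47 + 76 + 132).

301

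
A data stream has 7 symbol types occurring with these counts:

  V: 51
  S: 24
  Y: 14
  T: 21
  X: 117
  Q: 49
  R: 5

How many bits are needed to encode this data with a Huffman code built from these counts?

668

Build the Huffman tree bottom-up:
merge R(5) and Y(14): 19
merge 19 and T(21): 40
merge S(24) and 40: 64
merge Q(49) and V(51): 100
merge 64 and 100: 164
merge X(117) and 164: 281
Total encoded bits = sum of merged weights = 19 + 40 + 64 + 100 + 164 + 281 = 668.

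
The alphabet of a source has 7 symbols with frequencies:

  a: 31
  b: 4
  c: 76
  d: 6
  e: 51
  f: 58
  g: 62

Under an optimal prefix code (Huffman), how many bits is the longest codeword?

Merge the two lowest-weight nodes at each step:
merge b(4) and d(6): 10
merge 10 and a(31): 41
merge 41 and e(51): 92
merge f(58) and g(62): 120
merge c(76) and 92: 168
merge 120 and 168: 288
The first pair merged (b, d) ends up deepest, at depth 5.

5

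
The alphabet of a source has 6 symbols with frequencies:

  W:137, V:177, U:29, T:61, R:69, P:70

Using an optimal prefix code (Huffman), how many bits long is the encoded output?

1315

Merge the two smallest weights repeatedly:
combine U(29), T(61) → 90
combine R(69), P(70) → 139
combine 90, W(137) → 227
combine 139, V(177) → 316
combine 227, 316 → 543
The encoded length is the sum of every internal node's weight: 90 + 139 + 227 + 316 + 543 = 1315 bits.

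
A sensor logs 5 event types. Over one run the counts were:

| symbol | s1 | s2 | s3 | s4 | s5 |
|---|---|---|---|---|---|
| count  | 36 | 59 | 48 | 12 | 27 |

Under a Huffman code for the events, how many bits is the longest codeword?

3

Merge the two lowest-weight nodes at each step:
merge s4(12) and s5(27): 39
merge s1(36) and 39: 75
merge s3(48) and s2(59): 107
merge 75 and 107: 182
Maximum depth reached is 3.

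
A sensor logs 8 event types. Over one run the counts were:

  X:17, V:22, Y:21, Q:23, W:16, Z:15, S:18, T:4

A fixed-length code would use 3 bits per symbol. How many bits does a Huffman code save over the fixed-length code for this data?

Fixed-length: 3 bits × 136 symbols = 408 bits.
Huffman merges:
merge T(4) and Z(15): 19
merge W(16) and X(17): 33
merge S(18) and 19: 37
merge Y(21) and V(22): 43
merge Q(23) and 33: 56
merge 37 and 43: 80
merge 56 and 80: 136
Huffman total = 19 + 33 + 37 + 43 + 56 + 80 + 136 = 404 bits.
Saving = 408 − 404 = 4 bits.

4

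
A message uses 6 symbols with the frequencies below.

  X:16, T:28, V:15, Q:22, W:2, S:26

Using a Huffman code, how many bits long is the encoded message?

268

Merge the two smallest weights repeatedly:
W(2) + V(15) → 17
X(16) + 17 → 33
Q(22) + S(26) → 48
T(28) + 33 → 61
48 + 61 → 109
Each symbol's bit-cost is frequency × depth; summing gives 268 bits (equivalently 17 + 33 + 48 + 61 + 109).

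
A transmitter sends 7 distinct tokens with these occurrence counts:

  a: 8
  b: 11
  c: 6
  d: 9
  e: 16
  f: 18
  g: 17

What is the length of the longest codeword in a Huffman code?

4

Merge the two lowest-weight nodes at each step:
merge c(6) and a(8): 14
merge d(9) and b(11): 20
merge 14 and e(16): 30
merge g(17) and f(18): 35
merge 20 and 30: 50
merge 35 and 50: 85
The first pair merged (c, a) ends up deepest, at depth 4.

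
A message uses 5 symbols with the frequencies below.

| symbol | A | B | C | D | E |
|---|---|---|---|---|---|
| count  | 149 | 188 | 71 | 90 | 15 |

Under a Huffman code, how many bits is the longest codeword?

Merge the two lowest-weight nodes at each step:
E(15) + C(71) → 86
86 + D(90) → 176
A(149) + 176 → 325
B(188) + 325 → 513
The first pair merged (E, C) ends up deepest, at depth 4.

4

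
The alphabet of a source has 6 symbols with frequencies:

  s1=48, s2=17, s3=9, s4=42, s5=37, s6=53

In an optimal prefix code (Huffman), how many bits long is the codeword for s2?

Repeatedly merge the two smallest:
merge s3(9) and s2(17): 26
merge 26 and s5(37): 63
merge s4(42) and s1(48): 90
merge s6(53) and 63: 116
merge 90 and 116: 206
The subtree containing s2 is merged 4 times, so code length = 4.

4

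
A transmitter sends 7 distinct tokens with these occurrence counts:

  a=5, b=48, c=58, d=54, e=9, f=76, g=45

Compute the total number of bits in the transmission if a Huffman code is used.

Merge the two smallest weights repeatedly:
combine a(5), e(9) → 14
combine 14, g(45) → 59
combine b(48), d(54) → 102
combine c(58), 59 → 117
combine f(76), 102 → 178
combine 117, 178 → 295
Total encoded bits = sum of merged weights = 14 + 59 + 102 + 117 + 178 + 295 = 765.

765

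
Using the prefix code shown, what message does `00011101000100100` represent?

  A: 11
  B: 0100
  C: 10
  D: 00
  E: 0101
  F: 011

DFCCDCB

Read left to right; each codeword is recognised as soon as it completes (prefix code):
  00→D | 011→F | 10→C | 10→C | 00→D | 10→C | 0100→B
Decoded message: DFCCDCB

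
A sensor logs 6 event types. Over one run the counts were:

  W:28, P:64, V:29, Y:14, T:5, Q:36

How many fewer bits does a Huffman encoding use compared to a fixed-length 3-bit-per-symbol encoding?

110

Fixed-length: 3 bits × 176 symbols = 528 bits.
Huffman merges:
merge T(5) and Y(14): 19
merge 19 and W(28): 47
merge V(29) and Q(36): 65
merge 47 and P(64): 111
merge 65 and 111: 176
Huffman total = 19 + 47 + 65 + 111 + 176 = 418 bits.
Saving = 528 − 418 = 110 bits.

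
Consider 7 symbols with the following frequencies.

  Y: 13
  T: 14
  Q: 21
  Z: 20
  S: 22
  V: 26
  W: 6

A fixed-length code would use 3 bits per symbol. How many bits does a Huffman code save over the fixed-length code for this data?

Fixed-length: 3 bits × 122 symbols = 366 bits.
Huffman merges:
merge W(6) and Y(13): 19
merge T(14) and 19: 33
merge Z(20) and Q(21): 41
merge S(22) and V(26): 48
merge 33 and 41: 74
merge 48 and 74: 122
Huffman total = 19 + 33 + 41 + 48 + 74 + 122 = 337 bits.
Saving = 366 − 337 = 29 bits.

29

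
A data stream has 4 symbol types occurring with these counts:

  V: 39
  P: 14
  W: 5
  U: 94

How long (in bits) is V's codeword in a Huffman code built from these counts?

Huffman merges, smallest pair first:
combine W(5), P(14) → 19
combine 19, V(39) → 58
combine 58, U(94) → 152
V sits 2 levels below the root, so its codeword is 2 bits.

2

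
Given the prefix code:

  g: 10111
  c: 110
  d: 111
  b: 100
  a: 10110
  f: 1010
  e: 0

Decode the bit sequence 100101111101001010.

Read left to right; each codeword is recognised as soon as it completes (prefix code):
  100→b | 10111→g | 110→c | 100→b | 1010→f
Decoded message: bgcbf

bgcbf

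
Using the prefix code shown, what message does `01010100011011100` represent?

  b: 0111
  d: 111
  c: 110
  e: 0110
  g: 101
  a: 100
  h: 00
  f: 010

fghedh

Read left to right; each codeword is recognised as soon as it completes (prefix code):
  010→f | 101→g | 00→h | 0110→e | 111→d | 00→h
Decoded message: fghedh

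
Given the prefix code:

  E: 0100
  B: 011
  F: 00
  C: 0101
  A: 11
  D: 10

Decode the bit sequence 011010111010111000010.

Read left to right; each codeword is recognised as soon as it completes (prefix code):
  011→B | 0101→C | 11→A | 0101→C | 11→A | 00→F | 00→F | 10→D
Decoded message: BCACAFFD

BCACAFFD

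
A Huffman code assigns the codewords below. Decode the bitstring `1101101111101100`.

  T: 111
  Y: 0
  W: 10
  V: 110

Read left to right; each codeword is recognised as soon as it completes (prefix code):
  110→V | 110→V | 111→T | 110→V | 110→V | 0→Y
Decoded message: VVTVVY

VVTVVY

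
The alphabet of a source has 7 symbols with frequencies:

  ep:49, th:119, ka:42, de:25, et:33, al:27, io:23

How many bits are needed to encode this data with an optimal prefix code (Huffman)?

824

Merge the two smallest weights repeatedly:
combine io(23), de(25) → 48
combine al(27), et(33) → 60
combine ka(42), 48 → 90
combine ep(49), 60 → 109
combine 90, 109 → 199
combine th(119), 199 → 318
The encoded length is the sum of every internal node's weight: 48 + 60 + 90 + 109 + 199 + 318 = 824 bits.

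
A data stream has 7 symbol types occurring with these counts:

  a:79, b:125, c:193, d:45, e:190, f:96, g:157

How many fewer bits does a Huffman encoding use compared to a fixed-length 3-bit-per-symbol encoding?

Fixed-length: 3 bits × 885 symbols = 2655 bits.
Huffman merges:
d(45) + a(79) → 124
f(96) + 124 → 220
b(125) + g(157) → 282
e(190) + c(193) → 383
220 + 282 → 502
383 + 502 → 885
Huffman total = 124 + 220 + 282 + 383 + 502 + 885 = 2396 bits.
Saving = 2655 − 2396 = 259 bits.

259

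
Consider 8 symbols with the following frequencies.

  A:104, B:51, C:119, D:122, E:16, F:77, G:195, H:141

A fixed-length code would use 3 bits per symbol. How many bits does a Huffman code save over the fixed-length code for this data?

128

Fixed-length: 3 bits × 825 symbols = 2475 bits.
Huffman merges:
E(16) + B(51) → 67
67 + F(77) → 144
A(104) + C(119) → 223
D(122) + H(141) → 263
144 + G(195) → 339
223 + 263 → 486
339 + 486 → 825
Huffman total = 67 + 144 + 223 + 263 + 339 + 486 + 825 = 2347 bits.
Saving = 2475 − 2347 = 128 bits.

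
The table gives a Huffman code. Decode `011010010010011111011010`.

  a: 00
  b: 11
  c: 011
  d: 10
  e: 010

Read left to right; each codeword is recognised as soon as it completes (prefix code):
  011→c | 010→e | 010→e | 010→e | 011→c | 11→b | 10→d | 11→b | 010→e
Decoded message: ceeecbdbe

ceeecbdbe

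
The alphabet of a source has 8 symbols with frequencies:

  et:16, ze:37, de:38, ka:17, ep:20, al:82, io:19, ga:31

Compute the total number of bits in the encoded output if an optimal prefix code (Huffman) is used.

Merge the two smallest weights repeatedly:
et(16) + ka(17) → 33
io(19) + ep(20) → 39
ga(31) + 33 → 64
ze(37) + de(38) → 75
39 + 64 → 103
75 + al(82) → 157
103 + 157 → 260
Each symbol's bit-cost is frequency × depth; summing gives 731 bits (equivalently 33 + 39 + 64 + 75 + 103 + 157 + 260).

731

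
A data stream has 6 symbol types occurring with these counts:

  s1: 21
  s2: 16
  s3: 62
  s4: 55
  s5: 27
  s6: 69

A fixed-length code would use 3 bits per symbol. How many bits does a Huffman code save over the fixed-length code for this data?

149

Fixed-length: 3 bits × 250 symbols = 750 bits.
Huffman merges:
combine s2(16), s1(21) → 37
combine s5(27), 37 → 64
combine s4(55), s3(62) → 117
combine 64, s6(69) → 133
combine 117, 133 → 250
Huffman total = 37 + 64 + 117 + 133 + 250 = 601 bits.
Saving = 750 − 601 = 149 bits.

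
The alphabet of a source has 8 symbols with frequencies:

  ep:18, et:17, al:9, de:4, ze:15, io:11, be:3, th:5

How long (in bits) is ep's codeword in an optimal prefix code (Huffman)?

Repeatedly merge the two smallest:
combine be(3), de(4) → 7
combine th(5), 7 → 12
combine al(9), io(11) → 20
combine 12, ze(15) → 27
combine et(17), ep(18) → 35
combine 20, 27 → 47
combine 35, 47 → 82
ep sits 2 levels below the root, so its codeword is 2 bits.

2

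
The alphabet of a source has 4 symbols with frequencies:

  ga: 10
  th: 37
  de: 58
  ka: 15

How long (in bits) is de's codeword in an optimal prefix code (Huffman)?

1

Huffman merges, smallest pair first:
merge ga(10) and ka(15): 25
merge 25 and th(37): 62
merge de(58) and 62: 120
de sits one level below the root: a 1-bit codeword.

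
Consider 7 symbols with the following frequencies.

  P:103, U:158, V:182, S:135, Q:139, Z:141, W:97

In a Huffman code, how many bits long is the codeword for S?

Build the tree from the bottom:
merge W(97) and P(103): 200
merge S(135) and Q(139): 274
merge Z(141) and U(158): 299
merge V(182) and 200: 382
merge 274 and 299: 573
merge 382 and 573: 955
The subtree containing S is merged 3 times, so code length = 3.

3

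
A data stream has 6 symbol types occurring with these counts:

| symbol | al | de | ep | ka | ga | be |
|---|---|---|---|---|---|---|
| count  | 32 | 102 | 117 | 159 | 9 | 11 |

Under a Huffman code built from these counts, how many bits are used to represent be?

Build the tree from the bottom:
combine ga(9), be(11) → 20
combine 20, al(32) → 52
combine 52, de(102) → 154
combine ep(117), 154 → 271
combine ka(159), 271 → 430
be sits 5 levels below the root, so its codeword is 5 bits.

5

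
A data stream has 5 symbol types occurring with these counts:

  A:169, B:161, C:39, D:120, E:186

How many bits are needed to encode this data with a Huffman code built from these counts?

Build the Huffman tree bottom-up:
combine C(39), D(120) → 159
combine 159, B(161) → 320
combine A(169), E(186) → 355
combine 320, 355 → 675
Each symbol's bit-cost is frequency × depth; summing gives 1509 bits (equivalently 159 + 320 + 355 + 675).

1509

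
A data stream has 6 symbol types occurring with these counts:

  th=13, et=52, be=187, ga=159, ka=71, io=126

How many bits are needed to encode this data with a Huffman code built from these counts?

1417

Merge the two smallest weights repeatedly:
merge th(13) and et(52): 65
merge 65 and ka(71): 136
merge io(126) and 136: 262
merge ga(159) and be(187): 346
merge 262 and 346: 608
Each symbol's bit-cost is frequency × depth; summing gives 1417 bits (equivalently 65 + 136 + 262 + 346 + 608).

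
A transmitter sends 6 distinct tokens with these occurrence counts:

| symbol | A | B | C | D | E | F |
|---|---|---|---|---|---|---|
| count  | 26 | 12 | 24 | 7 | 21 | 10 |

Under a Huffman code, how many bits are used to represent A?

Huffman merges, smallest pair first:
combine D(7), F(10) → 17
combine B(12), 17 → 29
combine E(21), C(24) → 45
combine A(26), 29 → 55
combine 45, 55 → 100
The subtree containing A is merged 2 times, so code length = 2.

2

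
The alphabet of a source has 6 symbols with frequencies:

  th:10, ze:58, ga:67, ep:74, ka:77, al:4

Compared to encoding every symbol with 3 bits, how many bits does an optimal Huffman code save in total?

Fixed-length: 3 bits × 290 symbols = 870 bits.
Huffman merges:
al(4) + th(10) → 14
14 + ze(58) → 72
ga(67) + 72 → 139
ep(74) + ka(77) → 151
139 + 151 → 290
Huffman total = 14 + 72 + 139 + 151 + 290 = 666 bits.
Saving = 870 − 666 = 204 bits.

204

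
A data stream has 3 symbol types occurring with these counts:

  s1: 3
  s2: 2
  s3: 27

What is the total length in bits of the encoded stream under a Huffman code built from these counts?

37

Greedily combine the two least-frequent nodes:
combine s2(2), s1(3) → 5
combine 5, s3(27) → 32
The encoded length is the sum of every internal node's weight: 5 + 32 = 37 bits.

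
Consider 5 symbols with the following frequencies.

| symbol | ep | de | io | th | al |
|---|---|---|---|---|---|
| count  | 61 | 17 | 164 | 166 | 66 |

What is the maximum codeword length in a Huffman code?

4

Merge the two lowest-weight nodes at each step:
merge de(17) and ep(61): 78
merge al(66) and 78: 144
merge 144 and io(164): 308
merge th(166) and 308: 474
The rarest symbols sit at the bottom; the longest codeword is 4 bits.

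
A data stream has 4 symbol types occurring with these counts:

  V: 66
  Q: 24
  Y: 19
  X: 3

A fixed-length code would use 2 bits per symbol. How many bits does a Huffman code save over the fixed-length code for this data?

Fixed-length: 2 bits × 112 symbols = 224 bits.
Huffman merges:
X(3) + Y(19) → 22
22 + Q(24) → 46
46 + V(66) → 112
Huffman total = 22 + 46 + 112 = 180 bits.
Saving = 224 − 180 = 44 bits.

44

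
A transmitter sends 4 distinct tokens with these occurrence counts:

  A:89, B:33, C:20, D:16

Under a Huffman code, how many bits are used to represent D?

Repeatedly merge the two smallest:
merge D(16) and C(20): 36
merge B(33) and 36: 69
merge 69 and A(89): 158
D sits 3 levels below the root, so its codeword is 3 bits.

3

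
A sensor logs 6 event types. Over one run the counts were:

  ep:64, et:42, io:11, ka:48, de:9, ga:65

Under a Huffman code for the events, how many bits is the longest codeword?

Merge the two lowest-weight nodes at each step:
merge de(9) and io(11): 20
merge 20 and et(42): 62
merge ka(48) and 62: 110
merge ep(64) and ga(65): 129
merge 110 and 129: 239
The first pair merged (de, io) ends up deepest, at depth 4.

4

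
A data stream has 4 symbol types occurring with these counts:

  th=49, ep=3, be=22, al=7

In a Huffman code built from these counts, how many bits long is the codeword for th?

Repeatedly merge the two smallest:
combine ep(3), al(7) → 10
combine 10, be(22) → 32
combine 32, th(49) → 81
th sits one level below the root: a 1-bit codeword.

1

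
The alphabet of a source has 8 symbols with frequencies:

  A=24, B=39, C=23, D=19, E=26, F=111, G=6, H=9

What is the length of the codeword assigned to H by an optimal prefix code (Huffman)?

5

Build the tree from the bottom:
combine G(6), H(9) → 15
combine 15, D(19) → 34
combine C(23), A(24) → 47
combine E(26), 34 → 60
combine B(39), 47 → 86
combine 60, 86 → 146
combine F(111), 146 → 257
The subtree containing H is merged 5 times, so code length = 5.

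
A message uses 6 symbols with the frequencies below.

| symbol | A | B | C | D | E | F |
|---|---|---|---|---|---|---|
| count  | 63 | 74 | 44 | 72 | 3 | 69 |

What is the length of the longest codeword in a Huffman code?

Merge the two lowest-weight nodes at each step:
combine E(3), C(44) → 47
combine 47, A(63) → 110
combine F(69), D(72) → 141
combine B(74), 110 → 184
combine 141, 184 → 325
Maximum depth reached is 4.

4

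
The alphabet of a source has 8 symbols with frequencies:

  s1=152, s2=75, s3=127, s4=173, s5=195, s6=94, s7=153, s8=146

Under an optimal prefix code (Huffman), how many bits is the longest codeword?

4

Merge the two lowest-weight nodes at each step:
s2(75) + s6(94) → 169
s3(127) + s8(146) → 273
s1(152) + s7(153) → 305
169 + s4(173) → 342
s5(195) + 273 → 468
305 + 342 → 647
468 + 647 → 1115
The first pair merged (s2, s6) ends up deepest, at depth 4.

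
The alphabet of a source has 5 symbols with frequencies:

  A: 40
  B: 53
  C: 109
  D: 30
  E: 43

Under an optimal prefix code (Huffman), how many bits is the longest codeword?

Merge the two lowest-weight nodes at each step:
D(30) + A(40) → 70
E(43) + B(53) → 96
70 + 96 → 166
C(109) + 166 → 275
The first pair merged (D, A) ends up deepest, at depth 3.

3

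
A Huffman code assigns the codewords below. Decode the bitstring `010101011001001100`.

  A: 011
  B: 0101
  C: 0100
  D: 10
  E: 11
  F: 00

Read left to right; each codeword is recognised as soon as it completes (prefix code):
  0101→B | 0101→B | 10→D | 0100→C | 11→E | 00→F
Decoded message: BBDCEF

BBDCEF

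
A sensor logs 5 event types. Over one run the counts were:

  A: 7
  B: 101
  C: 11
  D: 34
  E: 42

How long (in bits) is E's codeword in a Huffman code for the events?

Huffman merges, smallest pair first:
merge A(7) and C(11): 18
merge 18 and D(34): 52
merge E(42) and 52: 94
merge 94 and B(101): 195
The subtree containing E is merged 2 times, so code length = 2.

2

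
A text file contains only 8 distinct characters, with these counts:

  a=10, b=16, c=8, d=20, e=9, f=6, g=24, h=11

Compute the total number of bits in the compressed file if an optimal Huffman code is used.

Merge the two smallest weights repeatedly:
combine f(6), c(8) → 14
combine e(9), a(10) → 19
combine h(11), 14 → 25
combine b(16), 19 → 35
combine d(20), g(24) → 44
combine 25, 35 → 60
combine 44, 60 → 104
Total encoded bits = sum of merged weights = 14 + 19 + 25 + 35 + 44 + 60 + 104 = 301.

301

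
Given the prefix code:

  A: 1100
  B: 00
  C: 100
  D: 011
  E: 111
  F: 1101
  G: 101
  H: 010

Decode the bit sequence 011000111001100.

Read left to right; each codeword is recognised as soon as it completes (prefix code):
  011→D | 00→B | 011→D | 100→C | 1100→A
Decoded message: DBDCA

DBDCA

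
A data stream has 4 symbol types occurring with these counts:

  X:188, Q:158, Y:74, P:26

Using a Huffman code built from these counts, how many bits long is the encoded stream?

Greedily combine the two least-frequent nodes:
merge P(26) and Y(74): 100
merge 100 and Q(158): 258
merge X(188) and 258: 446
The encoded length is the sum of every internal node's weight: 100 + 258 + 446 = 804 bits.

804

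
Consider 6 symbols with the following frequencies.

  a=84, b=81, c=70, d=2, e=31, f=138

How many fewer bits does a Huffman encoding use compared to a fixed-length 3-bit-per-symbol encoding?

270

Fixed-length: 3 bits × 406 symbols = 1218 bits.
Huffman merges:
d(2) + e(31) → 33
33 + c(70) → 103
b(81) + a(84) → 165
103 + f(138) → 241
165 + 241 → 406
Huffman total = 33 + 103 + 165 + 241 + 406 = 948 bits.
Saving = 1218 − 948 = 270 bits.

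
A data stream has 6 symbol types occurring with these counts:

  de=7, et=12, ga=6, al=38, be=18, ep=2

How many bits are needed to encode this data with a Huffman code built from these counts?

Merge the two smallest weights repeatedly:
merge ep(2) and ga(6): 8
merge de(7) and 8: 15
merge et(12) and 15: 27
merge be(18) and 27: 45
merge al(38) and 45: 83
Each symbol's bit-cost is frequency × depth; summing gives 178 bits (equivalently 8 + 15 + 27 + 45 + 83).

178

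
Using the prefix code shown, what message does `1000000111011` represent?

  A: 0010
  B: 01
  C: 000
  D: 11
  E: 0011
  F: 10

Read left to right; each codeword is recognised as soon as it completes (prefix code):
  10→F | 000→C | 0011→E | 10→F | 11→D
Decoded message: FCEFD

FCEFD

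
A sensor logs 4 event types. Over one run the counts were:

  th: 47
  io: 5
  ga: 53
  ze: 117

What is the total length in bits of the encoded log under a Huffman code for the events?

Greedily combine the two least-frequent nodes:
combine io(5), th(47) → 52
combine 52, ga(53) → 105
combine 105, ze(117) → 222
Total encoded bits = sum of merged weights = 52 + 105 + 222 = 379.

379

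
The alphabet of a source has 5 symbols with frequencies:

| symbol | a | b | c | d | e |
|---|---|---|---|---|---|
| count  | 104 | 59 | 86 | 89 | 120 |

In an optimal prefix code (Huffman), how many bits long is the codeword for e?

2

Build the tree from the bottom:
merge b(59) and c(86): 145
merge d(89) and a(104): 193
merge e(120) and 145: 265
merge 193 and 265: 458
e sits 2 levels below the root, so its codeword is 2 bits.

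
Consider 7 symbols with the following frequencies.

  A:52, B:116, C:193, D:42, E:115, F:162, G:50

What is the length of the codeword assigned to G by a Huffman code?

4

Repeatedly merge the two smallest:
D(42) + G(50) → 92
A(52) + 92 → 144
E(115) + B(116) → 231
144 + F(162) → 306
C(193) + 231 → 424
306 + 424 → 730
G's leaf is at depth 4, giving a 4-bit codeword.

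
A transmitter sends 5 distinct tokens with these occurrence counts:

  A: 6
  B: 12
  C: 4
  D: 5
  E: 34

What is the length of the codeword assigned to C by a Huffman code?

4

Build the tree from the bottom:
merge C(4) and D(5): 9
merge A(6) and 9: 15
merge B(12) and 15: 27
merge 27 and E(34): 61
C sits 4 levels below the root, so its codeword is 4 bits.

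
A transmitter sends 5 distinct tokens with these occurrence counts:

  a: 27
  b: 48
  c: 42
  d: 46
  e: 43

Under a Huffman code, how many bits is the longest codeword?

3

Merge the two lowest-weight nodes at each step:
a(27) + c(42) → 69
e(43) + d(46) → 89
b(48) + 69 → 117
89 + 117 → 206
The first pair merged (a, c) ends up deepest, at depth 3.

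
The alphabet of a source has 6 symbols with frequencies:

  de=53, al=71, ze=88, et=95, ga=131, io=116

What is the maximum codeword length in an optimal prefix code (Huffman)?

3

Merge the two lowest-weight nodes at each step:
de(53) + al(71) → 124
ze(88) + et(95) → 183
io(116) + 124 → 240
ga(131) + 183 → 314
240 + 314 → 554
The rarest symbols sit at the bottom; the longest codeword is 3 bits.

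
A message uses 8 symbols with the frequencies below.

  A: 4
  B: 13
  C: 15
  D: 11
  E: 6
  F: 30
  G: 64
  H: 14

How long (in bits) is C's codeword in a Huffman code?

3

Build the tree from the bottom:
combine A(4), E(6) → 10
combine 10, D(11) → 21
combine B(13), H(14) → 27
combine C(15), 21 → 36
combine 27, F(30) → 57
combine 36, 57 → 93
combine G(64), 93 → 157
C's leaf is at depth 3, giving a 3-bit codeword.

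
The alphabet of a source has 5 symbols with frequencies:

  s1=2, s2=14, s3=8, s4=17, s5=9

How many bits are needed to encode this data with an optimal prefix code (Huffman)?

Build the Huffman tree bottom-up:
s1(2) + s3(8) → 10
s5(9) + 10 → 19
s2(14) + s4(17) → 31
19 + 31 → 50
Total encoded bits = sum of merged weights = 10 + 19 + 31 + 50 = 110.

110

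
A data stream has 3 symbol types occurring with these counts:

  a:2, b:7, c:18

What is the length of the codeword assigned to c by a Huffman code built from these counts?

1

Huffman merges, smallest pair first:
merge a(2) and b(7): 9
merge 9 and c(18): 27
c sits one level below the root: a 1-bit codeword.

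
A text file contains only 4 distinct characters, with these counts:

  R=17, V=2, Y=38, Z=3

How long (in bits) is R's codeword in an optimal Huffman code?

2

Repeatedly merge the two smallest:
merge V(2) and Z(3): 5
merge 5 and R(17): 22
merge 22 and Y(38): 60
R sits 2 levels below the root, so its codeword is 2 bits.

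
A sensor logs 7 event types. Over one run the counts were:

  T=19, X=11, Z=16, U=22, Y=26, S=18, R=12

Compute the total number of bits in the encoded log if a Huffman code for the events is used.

Build the Huffman tree bottom-up:
combine X(11), R(12) → 23
combine Z(16), S(18) → 34
combine T(19), U(22) → 41
combine 23, Y(26) → 49
combine 34, 41 → 75
combine 49, 75 → 124
Total encoded bits = sum of merged weights = 23 + 34 + 41 + 49 + 75 + 124 = 346.

346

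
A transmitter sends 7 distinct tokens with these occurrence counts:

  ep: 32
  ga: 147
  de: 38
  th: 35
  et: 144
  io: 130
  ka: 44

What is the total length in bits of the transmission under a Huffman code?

Build the Huffman tree bottom-up:
merge ep(32) and th(35): 67
merge de(38) and ka(44): 82
merge 67 and 82: 149
merge io(130) and et(144): 274
merge ga(147) and 149: 296
merge 274 and 296: 570
Total encoded bits = sum of merged weights = 67 + 82 + 149 + 274 + 296 + 570 = 1438.

1438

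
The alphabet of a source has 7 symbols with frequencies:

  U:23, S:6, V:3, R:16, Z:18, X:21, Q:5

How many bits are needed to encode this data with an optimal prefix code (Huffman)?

236

Build the Huffman tree bottom-up:
V(3) + Q(5) → 8
S(6) + 8 → 14
14 + R(16) → 30
Z(18) + X(21) → 39
U(23) + 30 → 53
39 + 53 → 92
Each symbol's bit-cost is frequency × depth; summing gives 236 bits (equivalently 8 + 14 + 30 + 39 + 53 + 92).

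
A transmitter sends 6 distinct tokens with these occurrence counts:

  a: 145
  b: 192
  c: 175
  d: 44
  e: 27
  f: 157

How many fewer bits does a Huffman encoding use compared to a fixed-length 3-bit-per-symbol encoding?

Fixed-length: 3 bits × 740 symbols = 2220 bits.
Huffman merges:
merge e(27) and d(44): 71
merge 71 and a(145): 216
merge f(157) and c(175): 332
merge b(192) and 216: 408
merge 332 and 408: 740
Huffman total = 71 + 216 + 332 + 408 + 740 = 1767 bits.
Saving = 2220 − 1767 = 453 bits.

453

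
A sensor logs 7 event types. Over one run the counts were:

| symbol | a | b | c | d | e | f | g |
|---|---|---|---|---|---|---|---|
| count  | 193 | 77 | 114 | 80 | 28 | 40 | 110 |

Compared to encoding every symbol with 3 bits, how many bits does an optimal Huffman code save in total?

239

Fixed-length: 3 bits × 642 symbols = 1926 bits.
Huffman merges:
merge e(28) and f(40): 68
merge 68 and b(77): 145
merge d(80) and g(110): 190
merge c(114) and 145: 259
merge 190 and a(193): 383
merge 259 and 383: 642
Huffman total = 68 + 145 + 190 + 259 + 383 + 642 = 1687 bits.
Saving = 1926 − 1687 = 239 bits.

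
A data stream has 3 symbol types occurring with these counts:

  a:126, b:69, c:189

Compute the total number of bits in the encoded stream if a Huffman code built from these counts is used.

Greedily combine the two least-frequent nodes:
merge b(69) and a(126): 195
merge c(189) and 195: 384
Each symbol's bit-cost is frequency × depth; summing gives 579 bits (equivalently 195 + 384).

579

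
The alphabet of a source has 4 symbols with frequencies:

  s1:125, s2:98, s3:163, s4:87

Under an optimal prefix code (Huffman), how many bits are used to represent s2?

2

Build the tree from the bottom:
merge s4(87) and s2(98): 185
merge s1(125) and s3(163): 288
merge 185 and 288: 473
s2's leaf is at depth 2, giving a 2-bit codeword.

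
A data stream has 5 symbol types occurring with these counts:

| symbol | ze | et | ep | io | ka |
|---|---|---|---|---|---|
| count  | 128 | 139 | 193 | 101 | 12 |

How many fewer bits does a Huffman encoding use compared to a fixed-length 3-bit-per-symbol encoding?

Fixed-length: 3 bits × 573 symbols = 1719 bits.
Huffman merges:
ka(12) + io(101) → 113
113 + ze(128) → 241
et(139) + ep(193) → 332
241 + 332 → 573
Huffman total = 113 + 241 + 332 + 573 = 1259 bits.
Saving = 1719 − 1259 = 460 bits.

460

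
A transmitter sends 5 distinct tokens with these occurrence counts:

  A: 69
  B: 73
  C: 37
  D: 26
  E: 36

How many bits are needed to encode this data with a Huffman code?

Merge the two smallest weights repeatedly:
merge D(26) and E(36): 62
merge C(37) and 62: 99
merge A(69) and B(73): 142
merge 99 and 142: 241
The encoded length is the sum of every internal node's weight: 62 + 99 + 142 + 241 = 544 bits.

544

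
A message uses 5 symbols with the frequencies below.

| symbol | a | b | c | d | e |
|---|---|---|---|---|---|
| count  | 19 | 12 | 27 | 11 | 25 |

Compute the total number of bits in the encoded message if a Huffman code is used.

Merge the two smallest weights repeatedly:
combine d(11), b(12) → 23
combine a(19), 23 → 42
combine e(25), c(27) → 52
combine 42, 52 → 94
Each symbol's bit-cost is frequency × depth; summing gives 211 bits (equivalently 23 + 42 + 52 + 94).

211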